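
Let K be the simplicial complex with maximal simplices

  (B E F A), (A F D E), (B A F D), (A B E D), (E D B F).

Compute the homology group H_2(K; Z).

H_2 ≅ 0.

Take the total order A < B < D < E < F on the vertex set. Then K (dimension 3) consists of the simplices:

  0-simplices (5): A, B, D, E, F
  1-simplices (10): AB, AD, AE, AF, BD, BE, BF, DE, DF, EF
  2-simplices (10): ABD, ABE, ABF, ADE, ADF, AEF, BDE, BDF, BEF, DEF
  3-simplices (5): ABDE, ABDF, ABEF, ADEF, BDEF

Hence C_0 ≅ Z^5, C_1 ≅ Z^10, C_2 ≅ Z^10, C_3 ≅ Z^5.

Boundary ∂_1: C_1 → C_0 sends each edge [p,q] (with p < q) to q − p. For instance
  ∂DE = E − D.
The resulting 5×10 matrix has rank 4, and its Smith normal form has invariant factors (1,1,1,1).

The boundary map ∂_2: C_2 → C_1 acts by ∂[p,q,r] = [q,r] − [p,r] + [p,q]. For instance
  ∂AEF = EF − AF + AE,
  ∂BDF = DF − BF + BD.
The resulting 10×10 matrix has rank 6, and its Smith normal form has invariant factors (1,1,1,1,1,1).

∂_3: C_3 → C_2 sends each 3-simplex σ to the alternating sum Σ_i (−1)^i (σ with its i-th vertex removed). For instance
  ∂ABDF = BDF − ADF + ABF − ABD,
  ∂ABDE = BDE − ADE + ABE − ABD.
The resulting 10×5 matrix has rank 4, and its Smith normal form has invariant factors (1,1,1,1).

Now H_k = ker ∂_k / im ∂_{k+1}, so:

  H_2: rank ker ∂_2 − rank ∂_3 = (10 − 6) − 4 = 0, and the invariant factors of ∂_3 are all 1, so H_2 = 0.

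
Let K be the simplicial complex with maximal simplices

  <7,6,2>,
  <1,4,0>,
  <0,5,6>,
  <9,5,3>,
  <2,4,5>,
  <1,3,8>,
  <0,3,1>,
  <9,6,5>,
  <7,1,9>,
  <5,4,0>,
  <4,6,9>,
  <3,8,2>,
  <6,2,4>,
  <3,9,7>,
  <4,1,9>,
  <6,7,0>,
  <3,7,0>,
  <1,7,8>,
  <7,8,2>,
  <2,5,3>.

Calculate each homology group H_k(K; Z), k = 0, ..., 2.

We work with the vertex ordering 0 < 1 < 2 < 3 < 4 < 5 < 6 < 7 < 8 < 9. The simplices of K, each written with vertices in increasing order, are:

  0-simplices (10): [0], [1], [2], [3], [4], [5], [6], [7], [8], [9]
  1-simplices (30): (30 of them)
  2-simplices (20): (20 of them)

so the chain groups are C_0 ≅ Z^10, C_1 ≅ Z^30, C_2 ≅ Z^20.

∂_1: C_1 → C_0 is given by ∂[p,q] = [q] − [p]. For instance
  ∂[2,6] = [6] − [2].
The resulting 10×30 matrix has rank 9, and its Smith normal form has invariant factors (1,1,1,1,1,1,1,1,1).

The boundary map ∂_2: C_2 → C_1 acts by ∂[p,q,r] = [q,r] − [p,r] + [p,q]. For instance
  ∂[3,5,9] = [5,9] − [3,9] + [3,5],
  ∂[2,7,8] = [7,8] − [2,8] + [2,7].
This gives a 30×20 integer matrix of rank 20; reducing to Smith normal form yields diagonal entries (1,1,1,1,1,1,1,1,1,1,1,1,1,1,1,1,1,1,1,2).

Now H_k = ker ∂_k / im ∂_{k+1}, so:

  H_0: rank C_0 − rank ∂_1 = 10 − 9 = 1, and the invariant factors of ∂_1 are all 1, so H_0 ≅ Z.
  H_1: rank ker ∂_1 − rank ∂_2 = (30 − 9) − 20 = 1, and ∂_2 has invariant factor 2 > 1, so H_1 ≅ Z ⊕ Z/2.
  H_2: rank ker ∂_2 − rank ∂_3 = (20 − 20) − 0 = 0, and there is no ∂_3, so H_2 ≅ 0.

(K is a triangulation of the Klein bottle.)

H_0 ≅ Z,  H_1 ≅ Z ⊕ Z/2,  H_2 = 0.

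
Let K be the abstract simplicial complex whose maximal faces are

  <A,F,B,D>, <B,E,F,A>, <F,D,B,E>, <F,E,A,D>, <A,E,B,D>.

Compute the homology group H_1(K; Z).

H_1 ≅ 0.

Order the vertices as A < B < D < E < F. Listing each simplex with vertices in this order, K has dimension 3 with simplices:

  0-simplices (5): A, B, D, E, F
  1-simplices (10): AB, AD, AE, AF, BD, BE, BF, DE, DF, EF
  2-simplices (10): ABD, ABE, ABF, ADE, ADF, AEF, BDE, BDF, BEF, DEF
  3-simplices (5): ABDE, ABDF, ABEF, ADEF, BDEF

giving chain groups C_0 ≅ Z^5, C_1 ≅ Z^10, C_2 ≅ Z^10, C_3 ≅ Z^5.

The boundary map ∂_1: C_1 → C_0 is given by ∂[p,q] = [q] − [p]. For instance
  ∂BF = F − B.
This gives a 5×10 integer matrix of rank 4; reducing to Smith normal form yields diagonal entries (1,1,1,1).

The boundary map ∂_2: C_2 → C_1 sends each 2-simplex [p,q,r] to [q,r] − [p,r] + [p,q]. For instance
  ∂AEF = EF − AF + AE,
  ∂ABF = BF − AF + AB.
The 10×10 boundary matrix has rank 6 and Smith normal form diag(1,1,1,1,1,1).

The boundary map ∂_3: C_3 → C_2 sends each 3-simplex σ to the alternating sum Σ_i (−1)^i (σ with its i-th vertex removed). For instance
  ∂ABDF = BDF − ADF + ABF − ABD,
  ∂ABEF = BEF − AEF + ABF − ABE.
The 10×5 boundary matrix has rank 4 and Smith normal form diag(1,1,1,1).

Now H_k = ker ∂_k / im ∂_{k+1}, so:

  H_1: rank ker ∂_1 − rank ∂_2 = (10 − 4) − 6 = 0, and the invariant factors of ∂_2 are all 1, so H_1 = 0.

(K is a triangulation of the 3-sphere S^3.)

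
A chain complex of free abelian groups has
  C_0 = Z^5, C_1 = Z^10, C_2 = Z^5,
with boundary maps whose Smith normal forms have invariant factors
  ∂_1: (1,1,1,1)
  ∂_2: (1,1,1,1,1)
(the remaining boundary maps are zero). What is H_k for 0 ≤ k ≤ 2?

H_0 = Z,  H_1 = Z,  H_2 = 0.

H_0: b_0 = 5 − 0 − 4 = 1; torsion from ∂_1 factors > 1: none. So H_0 = Z.
H_1: b_1 = 10 − 4 − 5 = 1; torsion from ∂_2 factors > 1: none. So H_1 = Z.
H_2: b_2 = 5 − 5 − 0 = 0; torsion from ∂_3 factors > 1: none. So H_2 = 0.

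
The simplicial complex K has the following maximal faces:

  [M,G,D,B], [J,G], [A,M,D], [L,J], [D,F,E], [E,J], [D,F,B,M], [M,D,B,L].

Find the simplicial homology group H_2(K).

K has 9 vertices, 19 edges, 12 triangles, 3 3-simplices.
rank ∂_2 = 9, rank ∂_3 = 3 ⇒ b_2 = 12 − 9 − 3 = 0; all invariant factors of ∂_3 are 1 so no torsion. So H_2 = 0.

H_2 ≅ 0.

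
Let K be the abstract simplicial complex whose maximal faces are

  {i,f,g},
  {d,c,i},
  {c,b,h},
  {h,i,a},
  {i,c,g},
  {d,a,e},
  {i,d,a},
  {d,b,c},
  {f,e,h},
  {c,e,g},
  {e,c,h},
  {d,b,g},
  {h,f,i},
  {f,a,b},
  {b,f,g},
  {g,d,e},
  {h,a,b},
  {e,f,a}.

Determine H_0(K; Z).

H_0 = Z.

We work with the vertex ordering a < b < c < d < e < f < g < h < i. The simplices of K, each written with vertices in increasing order, are:

  0-simplices (9): a, b, c, d, e, f, g, h, i
  1-simplices (27): ab, ad, ae, af, ah, ai, bc, bd, bf, bg, bh, cd, ce, cg, ch, ci, de, dg, di, ef, eg, eh, fg, fh, fi, gi, hi
  2-simplices (18): abf, abh, ade, adi, aef, ahi, bcd, bch, bdg, bfg, cdi, ceg, ceh, cgi, deg, efh, fgi, fhi

giving chain groups C_0 ≅ Z^9, C_1 ≅ Z^27, C_2 ≅ Z^18.

Boundary ∂_1: C_1 → C_0 sends each edge [p,q] (with p < q) to q − p.
The resulting 9×27 matrix has rank 8, and its Smith normal form has invariant factors (1,1,1,1,1,1,1,1).

∂_2: C_2 → C_1 maps a triangle to the signed sum of its edges. For instance
  ∂ade = de − ae + ad,
  ∂bdg = dg − bg + bd.
The resulting 27×18 matrix has rank 18, and its Smith normal form has invariant factors (1,1,1,1,1,1,1,1,1,1,1,1,1,1,1,1,1,2).

Now H_k = ker ∂_k / im ∂_{k+1}, so:

  H_0: rank C_0 − rank ∂_1 = 9 − 8 = 1, and the invariant factors of ∂_1 are all 1, so H_0 ≅ Z.

(K is a triangulation of the Klein bottle.)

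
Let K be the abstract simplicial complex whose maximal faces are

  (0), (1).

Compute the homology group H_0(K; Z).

H_0 = Z^2.

We work with the vertex ordering 0 < 1. The simplices of K, each written with vertices in increasing order, are:

  0-simplices (2): [0], [1]

Hence C_0 ≅ Z^2.

Now H_k = ker ∂_k / im ∂_{k+1}, so:

  H_0: rank C_0 − rank ∂_1 = 2 − 0 = 2, and there is no ∂_1, so H_0 = Z^2.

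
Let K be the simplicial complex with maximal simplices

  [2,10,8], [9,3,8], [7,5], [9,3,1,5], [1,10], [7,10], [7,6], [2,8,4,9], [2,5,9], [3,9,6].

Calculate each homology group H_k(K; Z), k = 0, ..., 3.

H_0 ≅ Z,  H_1 ≅ Z^3,  H_2 = 0,  H_3 = 0.

Fix the vertex order 1 < 2 < 3 < 4 < 5 < 6 < 7 < 8 < 9 < 10 and write every simplex with vertices in increasing order. Then dim K = 3 and the simplices of K are:

  0-simplices (10): [1], [2], [3], [4], [5], [6], [7], [8], [9], [10]
  1-simplices (22): [1,3], [1,5], [1,9], [1,10], [2,4], [2,5], [2,8], [2,9], [2,10], [3,5], [3,6], [3,8], [3,9], [4,8], [4,9], [5,7], [5,9], [6,7], [6,9], [7,10], [8,9], [8,10]
  2-simplices (12): [1,3,5], [1,3,9], [1,5,9], [2,4,8], [2,4,9], [2,5,9], [2,8,9], [2,8,10], [3,5,9], [3,6,9], [3,8,9], [4,8,9]
  3-simplices (2): [1,3,5,9], [2,4,8,9]

Hence C_0 ≅ Z^10, C_1 ≅ Z^22, C_2 ≅ Z^12, C_3 ≅ Z^2.

Boundary ∂_1: C_1 → C_0 is given by ∂[p,q] = [q] − [p]. For instance
  ∂[1,9] = [9] − [1].
As a 10×22 matrix over Z this has rank 9, with invariant factors (1,1,1,1,1,1,1,1,1).

Boundary ∂_2: C_2 → C_1 sends each 2-simplex [p,q,r] to [q,r] − [p,r] + [p,q]. For instance
  ∂[2,5,9] = [5,9] − [2,9] + [2,5],
  ∂[1,5,9] = [5,9] − [1,9] + [1,5].
The resulting 22×12 matrix has rank 10, and its Smith normal form has invariant factors (1,1,1,1,1,1,1,1,1,1).

∂_3: C_3 → C_2 sends each 3-simplex σ to the alternating sum Σ_i (−1)^i (σ with its i-th vertex removed). For instance
  ∂[2,4,8,9] = [4,8,9] − [2,8,9] + [2,4,9] − [2,4,8],
  ∂[1,3,5,9] = [3,5,9] − [1,5,9] + [1,3,9] − [1,3,5].
As a 12×2 matrix over Z this has rank 2, with invariant factors (1,1).

Reading off H_k = ker ∂_k / im ∂_{k+1}:

  H_0: rank C_0 − rank ∂_1 = 10 − 9 = 1, and the invariant factors of ∂_1 are all 1, so H_0 = Z.
  H_1: rank ker ∂_1 − rank ∂_2 = (22 − 9) − 10 = 3, and the invariant factors of ∂_2 are all 1, so H_1 = Z^3.
  H_2: rank ker ∂_2 − rank ∂_3 = (12 − 10) − 2 = 0, and the invariant factors of ∂_3 are all 1, so H_2 = 0.
  H_3: rank ker ∂_3 − rank ∂_4 = (2 − 2) − 0 = 0, and there is no ∂_4, so H_3 = 0.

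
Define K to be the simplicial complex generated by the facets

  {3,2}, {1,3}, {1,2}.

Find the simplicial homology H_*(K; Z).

H_0 ≅ Z,  H_1 ≅ Z.

We work with the vertex ordering 1 < 2 < 3. The simplices of K, each written with vertices in increasing order, are:

  0-simplices (3): [1], [2], [3]
  1-simplices (3): [1,2], [1,3], [2,3]

so the chain groups are C_0 ≅ Z^3, C_1 ≅ Z^3.

The boundary map ∂_1: C_1 → C_0 sends each edge [p,q] (with p < q) to q − p. For instance
  ∂[2,3] = [3] − [2].
As a 3×3 matrix over Z this has rank 2, with invariant factors (1,1).

Now H_k = ker ∂_k / im ∂_{k+1}, so:

  H_0: rank C_0 − rank ∂_1 = 3 − 2 = 1, and the invariant factors of ∂_1 are all 1, so H_0 = Z.
  H_1: rank ker ∂_1 − rank ∂_2 = (3 − 2) − 0 = 1, and there is no ∂_2, so H_1 = Z.

As a check, the Euler characteristic is 3 − 3 = 0, which agrees with 1 − 1 = 0.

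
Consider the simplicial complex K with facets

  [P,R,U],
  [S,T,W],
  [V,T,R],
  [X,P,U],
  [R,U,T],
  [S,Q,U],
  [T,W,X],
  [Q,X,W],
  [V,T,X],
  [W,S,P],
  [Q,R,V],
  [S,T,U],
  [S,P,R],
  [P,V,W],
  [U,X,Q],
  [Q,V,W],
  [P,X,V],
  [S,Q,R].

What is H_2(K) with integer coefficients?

We work with the vertex ordering P < Q < R < S < T < U < V < W < X. The simplices of K, each written with vertices in increasing order, are:

  0-simplices (9): P, Q, R, S, T, U, V, W, X
  1-simplices (27): PR, PS, PU, PV, PW, PX, QR, QS, QU, QV, QW, QX, RS, RT, RU, RV, ST, SU, SW, TU, TV, TW, TX, UX, VW, VX, WX
  2-simplices (18): PRS, PRU, PSW, PUX, PVW, PVX, QRS, QRV, QSU, QUX, QVW, QWX, RTU, RTV, STU, STW, TVX, TWX

Hence C_0 ≅ Z^9, C_1 ≅ Z^27, C_2 ≅ Z^18.

∂_1: C_1 → C_0 sends each edge [p,q] (with p < q) to q − p. For instance
  ∂RT = T − R.
This gives a 9×27 integer matrix of rank 8; reducing to Smith normal form yields diagonal entries (1,1,1,1,1,1,1,1).

Boundary ∂_2: C_2 → C_1 sends each 2-simplex [p,q,r] to [q,r] − [p,r] + [p,q]. For instance
  ∂PRU = RU − PU + PR,
  ∂QRV = RV − QV + QR.
This gives a 27×18 integer matrix of rank 18; reducing to Smith normal form yields diagonal entries (1,1,1,1,1,1,1,1,1,1,1,1,1,1,1,1,1,2).

Reading off H_k = ker ∂_k / im ∂_{k+1}:

  H_2: rank ker ∂_2 − rank ∂_3 = (18 − 18) − 0 = 0, and there is no ∂_3, so H_2 ≅ 0.

(K is a triangulation of the Klein bottle.)

H_2 = 0.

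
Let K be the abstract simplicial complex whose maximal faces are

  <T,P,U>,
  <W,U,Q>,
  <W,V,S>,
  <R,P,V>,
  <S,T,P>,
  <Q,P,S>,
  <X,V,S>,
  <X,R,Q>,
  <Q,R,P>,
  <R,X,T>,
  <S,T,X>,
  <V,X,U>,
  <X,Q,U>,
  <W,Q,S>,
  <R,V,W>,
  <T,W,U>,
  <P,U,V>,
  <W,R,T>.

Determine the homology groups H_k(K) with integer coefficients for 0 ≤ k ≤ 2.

We work with the vertex ordering P < Q < R < S < T < U < V < W < X. The simplices of K, each written with vertices in increasing order, are:

  0-simplices (9): P, Q, R, S, T, U, V, W, X
  1-simplices (27): PQ, PR, PS, PT, PU, PV, QR, QS, QU, QW, QX, RT, RV, RW, RX, ST, SV, SW, SX, TU, TW, TX, UV, UW, UX, VW, VX
  2-simplices (18): PQR, PQS, PRV, PST, PTU, PUV, QRX, QSW, QUW, QUX, RTW, RTX, RVW, STX, SVW, SVX, TUW, UVX

Hence C_0 ≅ Z^9, C_1 ≅ Z^27, C_2 ≅ Z^18.

∂_1: C_1 → C_0 sends each edge [p,q] (with p < q) to q − p. For instance
  ∂PT = T − P.
As a 9×27 matrix over Z this has rank 8, with invariant factors (1,1,1,1,1,1,1,1).

∂_2: C_2 → C_1 maps a triangle to the signed sum of its edges. For instance
  ∂STX = TX − SX + ST,
  ∂PST = ST − PT + PS.
This gives a 27×18 integer matrix of rank 17; reducing to Smith normal form yields diagonal entries (1,1,1,1,1,1,1,1,1,1,1,1,1,1,1,1,1).

Computing H_k = (kernel of ∂_k) / (image of ∂_{k+1}):

  H_0: rank C_0 − rank ∂_1 = 9 − 8 = 1, and the invariant factors of ∂_1 are all 1, so H_0 = Z.
  H_1: rank ker ∂_1 − rank ∂_2 = (27 − 8) − 17 = 2, and the invariant factors of ∂_2 are all 1, so H_1 = Z^2.
  H_2: rank ker ∂_2 − rank ∂_3 = (18 − 17) − 0 = 1, and there is no ∂_3, so H_2 = Z.

As a check, the Euler characteristic is 9 − 27 + 18 = 0, which agrees with 1 − 2 + 1 = 0.
(K is a triangulation of the torus T^2.)

H_0 = Z,  H_1 = Z^2,  H_2 = Z.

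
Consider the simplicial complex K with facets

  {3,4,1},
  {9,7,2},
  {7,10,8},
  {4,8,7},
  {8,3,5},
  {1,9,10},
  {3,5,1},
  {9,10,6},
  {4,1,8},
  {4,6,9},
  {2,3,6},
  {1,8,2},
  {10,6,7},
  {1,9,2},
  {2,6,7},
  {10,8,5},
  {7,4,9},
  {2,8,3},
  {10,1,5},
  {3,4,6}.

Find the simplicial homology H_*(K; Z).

Fix the vertex order 1 < 2 < 3 < 4 < 5 < 6 < 7 < 8 < 9 < 10 and write every simplex with vertices in increasing order. Then dim K = 2 and the simplices of K are:

  0-simplices (10): [1], [2], [3], [4], [5], [6], [7], [8], [9], [10]
  1-simplices (30): (30 of them)
  2-simplices (20): (20 of them)

so the chain groups are C_0 ≅ Z^10, C_1 ≅ Z^30, C_2 ≅ Z^20.

Boundary ∂_1: C_1 → C_0 sends each edge [p,q] (with p < q) to q − p.
As a 10×30 matrix over Z this has rank 9, with invariant factors (1,1,1,1,1,1,1,1,1).

Boundary ∂_2: C_2 → C_1 acts by ∂[p,q,r] = [q,r] − [p,r] + [p,q]. For instance
  ∂[1,5,10] = [5,10] − [1,10] + [1,5],
  ∂[1,3,5] = [3,5] − [1,5] + [1,3].
The 30×20 boundary matrix has rank 20 and Smith normal form diag(1,1,1,1,1,1,1,1,1,1,1,1,1,1,1,1,1,1,1,2).

Computing H_k = (kernel of ∂_k) / (image of ∂_{k+1}):

  H_0: rank C_0 − rank ∂_1 = 10 − 9 = 1, and the invariant factors of ∂_1 are all 1, so H_0 = Z.
  H_1: rank ker ∂_1 − rank ∂_2 = (30 − 9) − 20 = 1, and ∂_2 has invariant factor 2 > 1, so H_1 = Z ⊕ Z/2.
  H_2: rank ker ∂_2 − rank ∂_3 = (20 − 20) − 0 = 0, and there is no ∂_3, so H_2 = 0.

H_0 ≅ Z,  H_1 ≅ Z ⊕ Z/2,  H_2 = 0.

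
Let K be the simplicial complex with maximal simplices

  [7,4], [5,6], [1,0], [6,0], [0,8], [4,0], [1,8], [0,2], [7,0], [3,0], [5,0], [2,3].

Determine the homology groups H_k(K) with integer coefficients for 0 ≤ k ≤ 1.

H_0 = Z,  H_1 = Z^4.

We work with the vertex ordering 0 < 1 < 2 < 3 < 4 < 5 < 6 < 7 < 8. The simplices of K, each written with vertices in increasing order, are:

  0-simplices (9): [0], [1], [2], [3], [4], [5], [6], [7], [8]
  1-simplices (12): [0,1], [0,2], [0,3], [0,4], [0,5], [0,6], [0,7], [0,8], [1,8], [2,3], [4,7], [5,6]

giving chain groups C_0 ≅ Z^9, C_1 ≅ Z^12.

∂_1: C_1 → C_0 maps an edge to its endpoints' difference, ∂[p,q] = q − p. For instance
  ∂[0,5] = [5] − [0].
As a 9×12 matrix over Z this has rank 8, with invariant factors (1,1,1,1,1,1,1,1).

Reading off H_k = ker ∂_k / im ∂_{k+1}:

  H_0: rank C_0 − rank ∂_1 = 9 − 8 = 1, and the invariant factors of ∂_1 are all 1, so H_0 = Z.
  H_1: rank ker ∂_1 − rank ∂_2 = (12 − 8) − 0 = 4, and there is no ∂_2, so H_1 = Z^4.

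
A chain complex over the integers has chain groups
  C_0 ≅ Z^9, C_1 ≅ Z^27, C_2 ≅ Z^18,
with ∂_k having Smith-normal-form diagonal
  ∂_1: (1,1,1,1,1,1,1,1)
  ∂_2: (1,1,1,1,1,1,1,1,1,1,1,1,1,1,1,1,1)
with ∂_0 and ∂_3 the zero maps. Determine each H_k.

H_0 = Z,  H_1 = Z^2,  H_2 = Z.

H_0: b_0 = 9 − 0 − 8 = 1; torsion from ∂_1 factors > 1: none. So H_0 = Z.
H_1: b_1 = 27 − 8 − 17 = 2; torsion from ∂_2 factors > 1: none. So H_1 = Z^2.
H_2: b_2 = 18 − 17 − 0 = 1; torsion from ∂_3 factors > 1: none. So H_2 = Z.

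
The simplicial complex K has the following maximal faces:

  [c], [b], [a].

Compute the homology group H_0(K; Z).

H_0 ≅ Z^3.

Take the total order a < b < c on the vertex set. Then K (dimension 0) consists of the simplices:

  0-simplices (3): a, b, c

so the chain groups are C_0 ≅ Z^3.

Computing H_k = (kernel of ∂_k) / (image of ∂_{k+1}):

  H_0: rank C_0 − rank ∂_1 = 3 − 0 = 3, and there is no ∂_1, so H_0 = Z^3.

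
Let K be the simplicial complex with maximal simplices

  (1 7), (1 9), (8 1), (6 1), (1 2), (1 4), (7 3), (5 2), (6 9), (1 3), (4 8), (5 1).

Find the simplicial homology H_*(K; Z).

Order the vertices as 1 < 2 < 3 < 4 < 5 < 6 < 7 < 8 < 9. Listing each simplex with vertices in this order, K has dimension 1 with simplices:

  0-simplices (9): [1], [2], [3], [4], [5], [6], [7], [8], [9]
  1-simplices (12): [1,2], [1,3], [1,4], [1,5], [1,6], [1,7], [1,8], [1,9], [2,5], [3,7], [4,8], [6,9]

Hence C_0 ≅ Z^9, C_1 ≅ Z^12.

The boundary map ∂_1: C_1 → C_0 sends each edge [p,q] (with p < q) to q − p. For instance
  ∂[4,8] = [8] − [4].
The resulting 9×12 matrix has rank 8, and its Smith normal form has invariant factors (1,1,1,1,1,1,1,1).

Reading off H_k = ker ∂_k / im ∂_{k+1}:

  H_0: rank C_0 − rank ∂_1 = 9 − 8 = 1, and the invariant factors of ∂_1 are all 1, so H_0 = Z.
  H_1: rank ker ∂_1 − rank ∂_2 = (12 − 8) − 0 = 4, and there is no ∂_2, so H_1 = Z^4.

As a check, the Euler characteristic is 9 − 12 = -3, which agrees with 1 − 4 = -3.

H_0 ≅ Z,  H_1 ≅ Z^4.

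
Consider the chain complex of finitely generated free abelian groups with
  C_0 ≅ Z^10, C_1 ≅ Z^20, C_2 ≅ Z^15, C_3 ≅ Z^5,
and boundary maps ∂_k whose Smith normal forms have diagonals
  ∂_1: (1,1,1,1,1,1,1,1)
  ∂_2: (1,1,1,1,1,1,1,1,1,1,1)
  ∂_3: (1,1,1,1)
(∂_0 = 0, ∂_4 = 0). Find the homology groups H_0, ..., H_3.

H_0: b_0 = 10 − 0 − 8 = 2; torsion from ∂_1 factors > 1: none. So H_0 = Z^2.
H_1: b_1 = 20 − 8 − 11 = 1; torsion from ∂_2 factors > 1: none. So H_1 = Z.
H_2: b_2 = 15 − 11 − 4 = 0; torsion from ∂_3 factors > 1: none. So H_2 = 0.
H_3: b_3 = 5 − 4 − 0 = 1; torsion from ∂_4 factors > 1: none. So H_3 = Z.

H_0 = Z^2,  H_1 = Z,  H_2 = 0,  H_3 = Z.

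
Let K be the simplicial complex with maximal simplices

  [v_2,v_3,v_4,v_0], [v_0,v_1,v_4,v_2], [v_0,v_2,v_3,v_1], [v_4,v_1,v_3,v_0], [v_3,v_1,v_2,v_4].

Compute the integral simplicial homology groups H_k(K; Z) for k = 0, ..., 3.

We work with the vertex ordering v_0 < v_1 < v_2 < v_3 < v_4. The simplices of K, each written with vertices in increasing order, are:

  0-simplices (5): [v_0], [v_1], [v_2], [v_3], [v_4]
  1-simplices (10): [v_0,v_1], [v_0,v_2], [v_0,v_3], [v_0,v_4], [v_1,v_2], [v_1,v_3], [v_1,v_4], [v_2,v_3], [v_2,v_4], [v_3,v_4]
  2-simplices (10): [v_0,v_1,v_2], [v_0,v_1,v_3], [v_0,v_1,v_4], [v_0,v_2,v_3], [v_0,v_2,v_4], [v_0,v_3,v_4], [v_1,v_2,v_3], [v_1,v_2,v_4], [v_1,v_3,v_4], [v_2,v_3,v_4]
  3-simplices (5): [v_0,v_1,v_2,v_3], [v_0,v_1,v_2,v_4], [v_0,v_1,v_3,v_4], [v_0,v_2,v_3,v_4], [v_1,v_2,v_3,v_4]

Hence C_0 ≅ Z^5, C_1 ≅ Z^10, C_2 ≅ Z^10, C_3 ≅ Z^5.

∂_1: C_1 → C_0 sends each edge [p,q] (with p < q) to q − p. For instance
  ∂[v_3,v_4] = [v_4] − [v_3].
As a 5×10 matrix over Z this has rank 4, with invariant factors (1,1,1,1).

The boundary map ∂_2: C_2 → C_1 sends each 2-simplex [p,q,r] to [q,r] − [p,r] + [p,q]. For instance
  ∂[v_1,v_3,v_4] = [v_3,v_4] − [v_1,v_4] + [v_1,v_3],
  ∂[v_0,v_2,v_3] = [v_2,v_3] − [v_0,v_3] + [v_0,v_2].
The 10×10 boundary matrix has rank 6 and Smith normal form diag(1,1,1,1,1,1).

∂_3: C_3 → C_2 sends each 3-simplex σ to the alternating sum Σ_i (−1)^i (σ with its i-th vertex removed). For instance
  ∂[v_0,v_1,v_2,v_3] = [v_1,v_2,v_3] − [v_0,v_2,v_3] + [v_0,v_1,v_3] − [v_0,v_1,v_2],
  ∂[v_1,v_2,v_3,v_4] = [v_2,v_3,v_4] − [v_1,v_3,v_4] + [v_1,v_2,v_4] − [v_1,v_2,v_3].
The resulting 10×5 matrix has rank 4, and its Smith normal form has invariant factors (1,1,1,1).

Reading off H_k = ker ∂_k / im ∂_{k+1}:

  H_0: rank C_0 − rank ∂_1 = 5 − 4 = 1, and the invariant factors of ∂_1 are all 1, so H_0 = Z.
  H_1: rank ker ∂_1 − rank ∂_2 = (10 − 4) − 6 = 0, and the invariant factors of ∂_2 are all 1, so H_1 = 0.
  H_2: rank ker ∂_2 − rank ∂_3 = (10 − 6) − 4 = 0, and the invariant factors of ∂_3 are all 1, so H_2 = 0.
  H_3: rank ker ∂_3 − rank ∂_4 = (5 − 4) − 0 = 1, and there is no ∂_4, so H_3 = Z.

H_0 = Z,  H_1 = 0,  H_2 = 0,  H_3 = Z.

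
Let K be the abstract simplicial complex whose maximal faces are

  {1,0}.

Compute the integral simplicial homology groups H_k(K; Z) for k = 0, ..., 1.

K has 2 vertices, 1 edge.
rank ∂_0 = 0, rank ∂_1 = 1 ⇒ b_0 = 2 − 0 − 1 = 1; all invariant factors of ∂_1 are 1 so no torsion. So H_0 ≅ Z.
rank ∂_1 = 1, rank ∂_2 = 0 ⇒ b_1 = 1 − 1 − 0 = 0. So H_1 ≅ 0.

H_0 = Z,  H_1 = 0.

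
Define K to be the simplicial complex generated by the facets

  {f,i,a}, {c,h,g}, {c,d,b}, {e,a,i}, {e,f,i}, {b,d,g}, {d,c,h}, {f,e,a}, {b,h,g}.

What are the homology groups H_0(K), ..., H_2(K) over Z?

We work with the vertex ordering a < b < c < d < e < f < g < h < i. The simplices of K, each written with vertices in increasing order, are:

  0-simplices (9): a, b, c, d, e, f, g, h, i
  1-simplices (16): ae, af, ai, bc, bd, bg, bh, cd, cg, ch, dg, dh, ef, ei, fi, gh
  2-simplices (9): aef, aei, afi, bcd, bdg, bgh, cdh, cgh, efi

Hence C_0 ≅ Z^9, C_1 ≅ Z^16, C_2 ≅ Z^9.

∂_1: C_1 → C_0 is given by ∂[p,q] = [q] − [p]. For instance
  ∂af = f − a.
The 9×16 boundary matrix has rank 7 and Smith normal form diag(1,1,1,1,1,1,1).

Boundary ∂_2: C_2 → C_1 sends each 2-simplex [p,q,r] to [q,r] − [p,r] + [p,q]. For instance
  ∂aef = ef − af + ae,
  ∂efi = fi − ei + ef.
As a 16×9 matrix over Z this has rank 8, with invariant factors (1,1,1,1,1,1,1,1).

From H_k ≅ ker(∂_k) / im(∂_{k+1}) we obtain:

  H_0: rank C_0 − rank ∂_1 = 9 − 7 = 2, and the invariant factors of ∂_1 are all 1, so H_0 ≅ Z^2.
  H_1: rank ker ∂_1 − rank ∂_2 = (16 − 7) − 8 = 1, and the invariant factors of ∂_2 are all 1, so H_1 ≅ Z.
  H_2: rank ker ∂_2 − rank ∂_3 = (9 − 8) − 0 = 1, and there is no ∂_3, so H_2 ≅ Z.

(K is a triangulation of the disjoint union of the Möbius band and the 2-sphere S^2.)

H_0 = Z^2,  H_1 = Z,  H_2 = Z.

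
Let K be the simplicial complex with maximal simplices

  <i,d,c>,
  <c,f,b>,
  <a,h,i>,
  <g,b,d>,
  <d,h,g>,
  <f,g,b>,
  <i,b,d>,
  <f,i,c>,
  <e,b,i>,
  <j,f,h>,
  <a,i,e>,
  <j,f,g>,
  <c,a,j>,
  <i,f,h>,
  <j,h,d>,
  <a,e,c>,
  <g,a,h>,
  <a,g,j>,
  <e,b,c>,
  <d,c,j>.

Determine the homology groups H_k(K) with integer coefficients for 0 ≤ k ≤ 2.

K has 10 vertices, 30 edges, 20 triangles.
rank ∂_0 = 0, rank ∂_1 = 9 ⇒ b_0 = 10 − 0 − 9 = 1; all invariant factors of ∂_1 are 1 so no torsion. So H_0 = Z.
rank ∂_1 = 9, rank ∂_2 = 20 ⇒ b_1 = 30 − 9 − 20 = 1; ∂_2 has invariant factor(s) [2] giving torsion. So H_1 = Z × Z/2.
rank ∂_2 = 20, rank ∂_3 = 0 ⇒ b_2 = 20 − 20 − 0 = 0. So H_2 = 0.

H_0 = Z,  H_1 = Z × Z/2,  H_2 = 0.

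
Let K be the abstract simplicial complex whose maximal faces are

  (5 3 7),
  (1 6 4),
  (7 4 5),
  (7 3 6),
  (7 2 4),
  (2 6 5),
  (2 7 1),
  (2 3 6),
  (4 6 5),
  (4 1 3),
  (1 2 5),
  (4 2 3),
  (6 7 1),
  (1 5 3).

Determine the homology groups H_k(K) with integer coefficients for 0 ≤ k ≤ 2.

Fix the vertex order 1 < 2 < 3 < 4 < 5 < 6 < 7 and write every simplex with vertices in increasing order. Then dim K = 2 and the simplices of K are:

  0-simplices (7): [1], [2], [3], [4], [5], [6], [7]
  1-simplices (21): [1,2], [1,3], [1,4], [1,5], [1,6], [1,7], [2,3], [2,4], [2,5], [2,6], [2,7], [3,4], [3,5], [3,6], [3,7], [4,5], [4,6], [4,7], [5,6], [5,7], [6,7]
  2-simplices (14): [1,2,5], [1,2,7], [1,3,4], [1,3,5], [1,4,6], [1,6,7], [2,3,4], [2,3,6], [2,4,7], [2,5,6], [3,5,7], [3,6,7], [4,5,6], [4,5,7]

giving chain groups C_0 ≅ Z^7, C_1 ≅ Z^21, C_2 ≅ Z^14.

∂_1: C_1 → C_0 sends each edge [p,q] (with p < q) to q − p. For instance
  ∂[2,7] = [7] − [2].
As a 7×21 matrix over Z this has rank 6, with invariant factors (1,1,1,1,1,1).

∂_2: C_2 → C_1 acts by ∂[p,q,r] = [q,r] − [p,r] + [p,q]. For instance
  ∂[2,3,4] = [3,4] − [2,4] + [2,3],
  ∂[1,3,4] = [3,4] − [1,4] + [1,3].
This gives a 21×14 integer matrix of rank 13; reducing to Smith normal form yields diagonal entries (1,1,1,1,1,1,1,1,1,1,1,1,1).

Computing H_k = (kernel of ∂_k) / (image of ∂_{k+1}):

  H_0: rank C_0 − rank ∂_1 = 7 − 6 = 1, and the invariant factors of ∂_1 are all 1, so H_0 ≅ Z.
  H_1: rank ker ∂_1 − rank ∂_2 = (21 − 6) − 13 = 2, and the invariant factors of ∂_2 are all 1, so H_1 ≅ Z^2.
  H_2: rank ker ∂_2 − rank ∂_3 = (14 − 13) − 0 = 1, and there is no ∂_3, so H_2 ≅ Z.

H_0 = Z,  H_1 = Z^2,  H_2 = Z.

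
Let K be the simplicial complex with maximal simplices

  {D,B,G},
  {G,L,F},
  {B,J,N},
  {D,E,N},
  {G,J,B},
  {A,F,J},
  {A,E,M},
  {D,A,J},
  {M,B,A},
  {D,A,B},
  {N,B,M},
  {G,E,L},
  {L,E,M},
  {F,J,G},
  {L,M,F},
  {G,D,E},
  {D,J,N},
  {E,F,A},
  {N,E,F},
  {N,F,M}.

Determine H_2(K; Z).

H_2 ≅ 0.

Order the vertices as A < B < D < E < F < G < J < L < M < N. Listing each simplex with vertices in this order, K has dimension 2 with simplices:

  0-simplices (10): A, B, D, E, F, G, J, L, M, N
  1-simplices (30): AB, AD, AE, AF, AJ, AM, BD, BG, BJ, BM, BN, DE, DG, DJ, DN, EF, EG, EL, EM, EN, FG, FJ, FL, FM, FN, GJ, GL, JN, LM, MN
  2-simplices (20): ABD, ABM, ADJ, AEF, AEM, AFJ, BDG, BGJ, BJN, BMN, DEG, DEN, DJN, EFN, EGL, ELM, FGJ, FGL, FLM, FMN

so the chain groups are C_0 ≅ Z^10, C_1 ≅ Z^30, C_2 ≅ Z^20.

∂_1: C_1 → C_0 is given by ∂[p,q] = [q] − [p]. For instance
  ∂MN = N − M.
This gives a 10×30 integer matrix of rank 9; reducing to Smith normal form yields diagonal entries (1,1,1,1,1,1,1,1,1).

∂_2: C_2 → C_1 sends each 2-simplex [p,q,r] to [q,r] − [p,r] + [p,q]. For instance
  ∂FGL = GL − FL + FG,
  ∂BGJ = GJ − BJ + BG.
This gives a 30×20 integer matrix of rank 20; reducing to Smith normal form yields diagonal entries (1,1,1,1,1,1,1,1,1,1,1,1,1,1,1,1,1,1,1,2).

From H_k ≅ ker(∂_k) / im(∂_{k+1}) we obtain:

  H_2: rank ker ∂_2 − rank ∂_3 = (20 − 20) − 0 = 0, and there is no ∂_3, so H_2 = 0.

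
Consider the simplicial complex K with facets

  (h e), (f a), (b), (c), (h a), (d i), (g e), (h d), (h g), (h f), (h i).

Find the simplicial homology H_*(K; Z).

H_0 ≅ Z^3,  H_1 ≅ Z^3.

Order the vertices as a < b < c < d < e < f < g < h < i. Listing each simplex with vertices in this order, K has dimension 1 with simplices:

  0-simplices (9): a, b, c, d, e, f, g, h, i
  1-simplices (9): af, ah, dh, di, eg, eh, fh, gh, hi

Hence C_0 ≅ Z^9, C_1 ≅ Z^9.

The boundary map ∂_1: C_1 → C_0 sends each edge [p,q] (with p < q) to q − p. For instance
  ∂fh = h − f.
As a 9×9 matrix over Z this has rank 6, with invariant factors (1,1,1,1,1,1).

Now H_k = ker ∂_k / im ∂_{k+1}, so:

  H_0: rank C_0 − rank ∂_1 = 9 − 6 = 3, and the invariant factors of ∂_1 are all 1, so H_0 ≅ Z^3.
  H_1: rank ker ∂_1 − rank ∂_2 = (9 − 6) − 0 = 3, and there is no ∂_2, so H_1 ≅ Z^3.

As a check, the Euler characteristic is 9 − 9 = 0, which agrees with 3 − 3 = 0.
(K is a triangulation of the disjoint union of a set of 2 points and a wedge of 3 circles.)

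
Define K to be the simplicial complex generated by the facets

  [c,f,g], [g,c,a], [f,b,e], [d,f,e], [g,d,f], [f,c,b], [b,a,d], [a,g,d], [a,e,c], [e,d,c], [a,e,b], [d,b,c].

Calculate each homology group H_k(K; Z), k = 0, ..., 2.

H_0 = Z,  H_1 = Z/2Z,  H_2 = 0.

We work with the vertex ordering a < b < c < d < e < f < g. The simplices of K, each written with vertices in increasing order, are:

  0-simplices (7): a, b, c, d, e, f, g
  1-simplices (18): ab, ac, ad, ae, ag, bc, bd, be, bf, cd, ce, cf, cg, de, df, dg, ef, fg
  2-simplices (12): abd, abe, ace, acg, adg, bcd, bcf, bef, cde, cfg, def, dfg

so the chain groups are C_0 ≅ Z^7, C_1 ≅ Z^18, C_2 ≅ Z^12.

The boundary map ∂_1: C_1 → C_0 sends each edge [p,q] (with p < q) to q − p.
The 7×18 boundary matrix has rank 6 and Smith normal form diag(1,1,1,1,1,1).

The boundary map ∂_2: C_2 → C_1 maps a triangle to the signed sum of its edges. For instance
  ∂cde = de − ce + cd,
  ∂adg = dg − ag + ad.
The 18×12 boundary matrix has rank 12 and Smith normal form diag(1,1,1,1,1,1,1,1,1,1,1,2).

From H_k ≅ ker(∂_k) / im(∂_{k+1}) we obtain:

  H_0: rank C_0 − rank ∂_1 = 7 − 6 = 1, and the invariant factors of ∂_1 are all 1, so H_0 = Z.
  H_1: rank ker ∂_1 − rank ∂_2 = (18 − 6) − 12 = 0, and ∂_2 has invariant factor 2 > 1, so H_1 = Z/2Z.
  H_2: rank ker ∂_2 − rank ∂_3 = (12 − 12) − 0 = 0, and there is no ∂_3, so H_2 = 0.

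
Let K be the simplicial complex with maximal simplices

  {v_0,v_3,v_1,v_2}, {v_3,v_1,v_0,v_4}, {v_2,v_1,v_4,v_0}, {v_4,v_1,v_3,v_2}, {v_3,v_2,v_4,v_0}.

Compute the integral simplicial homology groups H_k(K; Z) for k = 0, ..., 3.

Take the total order v_0 < v_1 < v_2 < v_3 < v_4 on the vertex set. Then K (dimension 3) consists of the simplices:

  0-simplices (5): [v_0], [v_1], [v_2], [v_3], [v_4]
  1-simplices (10): [v_0,v_1], [v_0,v_2], [v_0,v_3], [v_0,v_4], [v_1,v_2], [v_1,v_3], [v_1,v_4], [v_2,v_3], [v_2,v_4], [v_3,v_4]
  2-simplices (10): [v_0,v_1,v_2], [v_0,v_1,v_3], [v_0,v_1,v_4], [v_0,v_2,v_3], [v_0,v_2,v_4], [v_0,v_3,v_4], [v_1,v_2,v_3], [v_1,v_2,v_4], [v_1,v_3,v_4], [v_2,v_3,v_4]
  3-simplices (5): [v_0,v_1,v_2,v_3], [v_0,v_1,v_2,v_4], [v_0,v_1,v_3,v_4], [v_0,v_2,v_3,v_4], [v_1,v_2,v_3,v_4]

Hence C_0 ≅ Z^5, C_1 ≅ Z^10, C_2 ≅ Z^10, C_3 ≅ Z^5.

Boundary ∂_1: C_1 → C_0 sends each edge [p,q] (with p < q) to q − p. For instance
  ∂[v_1,v_3] = [v_3] − [v_1].
As a 5×10 matrix over Z this has rank 4, with invariant factors (1,1,1,1).

The boundary map ∂_2: C_2 → C_1 sends each 2-simplex [p,q,r] to [q,r] − [p,r] + [p,q]. For instance
  ∂[v_2,v_3,v_4] = [v_3,v_4] − [v_2,v_4] + [v_2,v_3],
  ∂[v_1,v_2,v_3] = [v_2,v_3] − [v_1,v_3] + [v_1,v_2].
The 10×10 boundary matrix has rank 6 and Smith normal form diag(1,1,1,1,1,1).

The boundary map ∂_3: C_3 → C_2 sends each 3-simplex σ to the alternating sum Σ_i (−1)^i (σ with its i-th vertex removed). For instance
  ∂[v_0,v_1,v_2,v_3] = [v_1,v_2,v_3] − [v_0,v_2,v_3] + [v_0,v_1,v_3] − [v_0,v_1,v_2],
  ∂[v_0,v_1,v_2,v_4] = [v_1,v_2,v_4] − [v_0,v_2,v_4] + [v_0,v_1,v_4] − [v_0,v_1,v_2].
This gives a 10×5 integer matrix of rank 4; reducing to Smith normal form yields diagonal entries (1,1,1,1).

Reading off H_k = ker ∂_k / im ∂_{k+1}:

  H_0: rank C_0 − rank ∂_1 = 5 − 4 = 1, and the invariant factors of ∂_1 are all 1, so H_0 ≅ Z.
  H_1: rank ker ∂_1 − rank ∂_2 = (10 − 4) − 6 = 0, and the invariant factors of ∂_2 are all 1, so H_1 ≅ 0.
  H_2: rank ker ∂_2 − rank ∂_3 = (10 − 6) − 4 = 0, and the invariant factors of ∂_3 are all 1, so H_2 ≅ 0.
  H_3: rank ker ∂_3 − rank ∂_4 = (5 − 4) − 0 = 1, and there is no ∂_4, so H_3 ≅ Z.

H_0 = Z,  H_1 = 0,  H_2 = 0,  H_3 = Z.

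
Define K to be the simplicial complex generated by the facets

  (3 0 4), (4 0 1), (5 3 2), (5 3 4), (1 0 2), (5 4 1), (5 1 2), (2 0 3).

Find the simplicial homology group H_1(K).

We work with the vertex ordering 0 < 1 < 2 < 3 < 4 < 5. The simplices of K, each written with vertices in increasing order, are:

  0-simplices (6): [0], [1], [2], [3], [4], [5]
  1-simplices (12): [0,1], [0,2], [0,3], [0,4], [1,2], [1,4], [1,5], [2,3], [2,5], [3,4], [3,5], [4,5]
  2-simplices (8): [0,1,2], [0,1,4], [0,2,3], [0,3,4], [1,2,5], [1,4,5], [2,3,5], [3,4,5]

giving chain groups C_0 ≅ Z^6, C_1 ≅ Z^12, C_2 ≅ Z^8.

The boundary map ∂_1: C_1 → C_0 maps an edge to its endpoints' difference, ∂[p,q] = q − p. For instance
  ∂[3,5] = [5] − [3].
The 6×12 boundary matrix has rank 5 and Smith normal form diag(1,1,1,1,1).

∂_2: C_2 → C_1 sends each 2-simplex [p,q,r] to [q,r] − [p,r] + [p,q]. For instance
  ∂[3,4,5] = [4,5] − [3,5] + [3,4],
  ∂[1,4,5] = [4,5] − [1,5] + [1,4].
The 12×8 boundary matrix has rank 7 and Smith normal form diag(1,1,1,1,1,1,1).

Reading off H_k = ker ∂_k / im ∂_{k+1}:

  H_1: rank ker ∂_1 − rank ∂_2 = (12 − 5) − 7 = 0, and the invariant factors of ∂_2 are all 1, so H_1 = 0.

H_1 = 0.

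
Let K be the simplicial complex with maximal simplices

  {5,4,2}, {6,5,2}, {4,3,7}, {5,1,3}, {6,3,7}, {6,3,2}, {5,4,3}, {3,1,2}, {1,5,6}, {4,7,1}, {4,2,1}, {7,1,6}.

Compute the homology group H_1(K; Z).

We work with the vertex ordering 1 < 2 < 3 < 4 < 5 < 6 < 7. The simplices of K, each written with vertices in increasing order, are:

  0-simplices (7): [1], [2], [3], [4], [5], [6], [7]
  1-simplices (18): [1,2], [1,3], [1,4], [1,5], [1,6], [1,7], [2,3], [2,4], [2,5], [2,6], [3,4], [3,5], [3,6], [3,7], [4,5], [4,7], [5,6], [6,7]
  2-simplices (12): [1,2,3], [1,2,4], [1,3,5], [1,4,7], [1,5,6], [1,6,7], [2,3,6], [2,4,5], [2,5,6], [3,4,5], [3,4,7], [3,6,7]

so the chain groups are C_0 ≅ Z^7, C_1 ≅ Z^18, C_2 ≅ Z^12.

The boundary map ∂_1: C_1 → C_0 is given by ∂[p,q] = [q] − [p]. For instance
  ∂[6,7] = [7] − [6].
As a 7×18 matrix over Z this has rank 6, with invariant factors (1,1,1,1,1,1).

∂_2: C_2 → C_1 acts by ∂[p,q,r] = [q,r] − [p,r] + [p,q]. For instance
  ∂[1,4,7] = [4,7] − [1,7] + [1,4],
  ∂[1,2,3] = [2,3] − [1,3] + [1,2].
As a 18×12 matrix over Z this has rank 12, with invariant factors (1,1,1,1,1,1,1,1,1,1,1,2).

Now H_k = ker ∂_k / im ∂_{k+1}, so:

  H_1: rank ker ∂_1 − rank ∂_2 = (18 − 6) − 12 = 0, and ∂_2 has invariant factor 2 > 1, so H_1 = Z/2Z.

(K is a triangulation of the real projective plane RP^2.)

H_1 = Z/2Z.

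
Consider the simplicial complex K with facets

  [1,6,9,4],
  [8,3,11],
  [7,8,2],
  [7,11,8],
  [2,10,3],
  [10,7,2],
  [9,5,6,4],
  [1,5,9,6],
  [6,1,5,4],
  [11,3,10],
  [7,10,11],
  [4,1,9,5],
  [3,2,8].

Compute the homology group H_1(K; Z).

Take the total order 1 < 2 < 3 < 4 < 5 < 6 < 7 < 8 < 9 < 10 < 11 on the vertex set. Then K (dimension 3) consists of the simplices:

  0-simplices (11): [1], [2], [3], [4], [5], [6], [7], [8], [9], [10], [11]
  1-simplices (22): [1,4], [1,5], [1,6], [1,9], [2,3], [2,7], [2,8], [2,10], [3,8], [3,10], [3,11], [4,5], [4,6], [4,9], [5,6], [5,9], [6,9], [7,8], [7,10], [7,11], [8,11], [10,11]
  2-simplices (18): (18 of them)
  3-simplices (5): [1,4,5,6], [1,4,5,9], [1,4,6,9], [1,5,6,9], [4,5,6,9]

Hence C_0 ≅ Z^11, C_1 ≅ Z^22, C_2 ≅ Z^18, C_3 ≅ Z^5.

Boundary ∂_1: C_1 → C_0 is given by ∂[p,q] = [q] − [p]. For instance
  ∂[3,11] = [11] − [3].
The resulting 11×22 matrix has rank 9, and its Smith normal form has invariant factors (1,1,1,1,1,1,1,1,1).

Boundary ∂_2: C_2 → C_1 maps a triangle to the signed sum of its edges. For instance
  ∂[1,5,9] = [5,9] − [1,9] + [1,5],
  ∂[4,5,6] = [5,6] − [4,6] + [4,5].
As a 22×18 matrix over Z this has rank 13, with invariant factors (1,1,1,1,1,1,1,1,1,1,1,1,1).

∂_3: C_3 → C_2 sends each 3-simplex σ to the alternating sum Σ_i (−1)^i (σ with its i-th vertex removed). For instance
  ∂[1,4,5,9] = [4,5,9] − [1,5,9] + [1,4,9] − [1,4,5],
  ∂[4,5,6,9] = [5,6,9] − [4,6,9] + [4,5,9] − [4,5,6].
This gives a 18×5 integer matrix of rank 4; reducing to Smith normal form yields diagonal entries (1,1,1,1).

Computing H_k = (kernel of ∂_k) / (image of ∂_{k+1}):

  H_1: rank ker ∂_1 − rank ∂_2 = (22 − 9) − 13 = 0, and the invariant factors of ∂_2 are all 1, so H_1 = 0.

H_1 = 0.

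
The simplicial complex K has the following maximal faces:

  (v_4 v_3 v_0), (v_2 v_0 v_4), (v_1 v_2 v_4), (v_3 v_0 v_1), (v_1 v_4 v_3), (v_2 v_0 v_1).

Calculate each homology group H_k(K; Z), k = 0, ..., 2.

K has 5 vertices, 9 edges, 6 triangles.
rank ∂_0 = 0, rank ∂_1 = 4 ⇒ b_0 = 5 − 0 − 4 = 1; all invariant factors of ∂_1 are 1 so no torsion. So H_0 = Z.
rank ∂_1 = 4, rank ∂_2 = 5 ⇒ b_1 = 9 − 4 − 5 = 0; all invariant factors of ∂_2 are 1 so no torsion. So H_1 = 0.
rank ∂_2 = 5, rank ∂_3 = 0 ⇒ b_2 = 6 − 5 − 0 = 1. So H_2 = Z.

H_0 = Z,  H_1 = 0,  H_2 = Z.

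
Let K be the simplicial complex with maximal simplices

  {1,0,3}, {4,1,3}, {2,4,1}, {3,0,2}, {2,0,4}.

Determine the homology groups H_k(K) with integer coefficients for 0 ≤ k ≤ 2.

H_0 ≅ Z,  H_1 ≅ Z,  H_2 = 0.

Take the total order 0 < 1 < 2 < 3 < 4 on the vertex set. Then K (dimension 2) consists of the simplices:

  0-simplices (5): [0], [1], [2], [3], [4]
  1-simplices (10): [0,1], [0,2], [0,3], [0,4], [1,2], [1,3], [1,4], [2,3], [2,4], [3,4]
  2-simplices (5): [0,1,3], [0,2,3], [0,2,4], [1,2,4], [1,3,4]

Hence C_0 ≅ Z^5, C_1 ≅ Z^10, C_2 ≅ Z^5.

The boundary map ∂_1: C_1 → C_0 sends each edge [p,q] (with p < q) to q − p.
The resulting 5×10 matrix has rank 4, and its Smith normal form has invariant factors (1,1,1,1).

The boundary map ∂_2: C_2 → C_1 acts by ∂[p,q,r] = [q,r] − [p,r] + [p,q]. For instance
  ∂[0,2,4] = [2,4] − [0,4] + [0,2],
  ∂[1,2,4] = [2,4] − [1,4] + [1,2].
The 10×5 boundary matrix has rank 5 and Smith normal form diag(1,1,1,1,1).

From H_k ≅ ker(∂_k) / im(∂_{k+1}) we obtain:

  H_0: rank C_0 − rank ∂_1 = 5 − 4 = 1, and the invariant factors of ∂_1 are all 1, so H_0 ≅ Z.
  H_1: rank ker ∂_1 − rank ∂_2 = (10 − 4) − 5 = 1, and the invariant factors of ∂_2 are all 1, so H_1 ≅ Z.
  H_2: rank ker ∂_2 − rank ∂_3 = (5 − 5) − 0 = 0, and there is no ∂_3, so H_2 ≅ 0.

(K is a triangulation of the Möbius band.)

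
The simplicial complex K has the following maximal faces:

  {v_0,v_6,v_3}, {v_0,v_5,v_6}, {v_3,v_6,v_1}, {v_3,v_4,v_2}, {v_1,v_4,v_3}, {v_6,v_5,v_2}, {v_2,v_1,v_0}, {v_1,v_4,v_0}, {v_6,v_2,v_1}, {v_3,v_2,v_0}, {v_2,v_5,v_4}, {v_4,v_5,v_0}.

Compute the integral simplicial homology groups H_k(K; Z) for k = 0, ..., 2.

H_0 ≅ Z,  H_1 ≅ Z/2,  H_2 = 0.

We work with the vertex ordering v_0 < v_1 < v_2 < v_3 < v_4 < v_5 < v_6. The simplices of K, each written with vertices in increasing order, are:

  0-simplices (7): [v_0], [v_1], [v_2], [v_3], [v_4], [v_5], [v_6]
  1-simplices (18): (18 of them)
  2-simplices (12): (12 of them)

Hence C_0 ≅ Z^7, C_1 ≅ Z^18, C_2 ≅ Z^12.

∂_1: C_1 → C_0 is given by ∂[p,q] = [q] − [p].
The resulting 7×18 matrix has rank 6, and its Smith normal form has invariant factors (1,1,1,1,1,1).

Boundary ∂_2: C_2 → C_1 acts by ∂[p,q,r] = [q,r] − [p,r] + [p,q]. For instance
  ∂[v_0,v_2,v_3] = [v_2,v_3] − [v_0,v_3] + [v_0,v_2],
  ∂[v_2,v_3,v_4] = [v_3,v_4] − [v_2,v_4] + [v_2,v_3].
This gives a 18×12 integer matrix of rank 12; reducing to Smith normal form yields diagonal entries (1,1,1,1,1,1,1,1,1,1,1,2).

From H_k ≅ ker(∂_k) / im(∂_{k+1}) we obtain:

  H_0: rank C_0 − rank ∂_1 = 7 − 6 = 1, and the invariant factors of ∂_1 are all 1, so H_0 ≅ Z.
  H_1: rank ker ∂_1 − rank ∂_2 = (18 − 6) − 12 = 0, and ∂_2 has invariant factor 2 > 1, so H_1 ≅ Z/2.
  H_2: rank ker ∂_2 − rank ∂_3 = (12 − 12) − 0 = 0, and there is no ∂_3, so H_2 ≅ 0.

As a check, the Euler characteristic is 7 − 18 + 12 = 1, which agrees with 1 − 0 + 0 = 1.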